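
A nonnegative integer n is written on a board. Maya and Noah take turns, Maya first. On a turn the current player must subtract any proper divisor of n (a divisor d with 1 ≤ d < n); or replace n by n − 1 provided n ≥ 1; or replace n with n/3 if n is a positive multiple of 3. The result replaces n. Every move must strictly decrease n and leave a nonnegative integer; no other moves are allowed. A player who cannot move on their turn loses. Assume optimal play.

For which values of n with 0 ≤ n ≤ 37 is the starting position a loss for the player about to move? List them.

Use the standard recursion: the mover loses at a terminal position; elsewhere, the mover wins exactly when some move hands the opponent an L position.
n=0: no move → L
n=1: W (go to 0, an L position)
n=2: L (sole option 1(W) is W)
n=3: W (go to 2, an L position)
n=4: W (go to 2, an L position)
n=5: L (sole option 4(W) is W)
n=6: W (go to 2, an L position)
n=7: L (sole option 6(W) is W)
n=8: W (go to 7, an L position)
n=9: L (options 3(W), 6(W), 8(W) are all W)
n=10: W (go to 5, an L position)
n=11: L (sole option 10(W) is W)
n=12: W (go to 9, an L position)
n=13: L (sole option 12(W) is W)
n=14: W (go to 7, an L position)
n=15: W (go to 5, an L position)
n=16: L (options 8(W), 12(W), 14(W), 15(W) are all W)
n=17: W (go to 16, an L position)
n=18: W (go to 9, an L position)
n=19: L (sole option 18(W) is W)
n=20: W (go to 16, an L position)
n=21: W (go to 7, an L position)
n=22: W (go to 11, an L position)
n=23: L (sole option 22(W) is W)
n=24: W (go to 16, an L position)
n=25: L (options 20(W), 24(W) are all W)
n=26: W (go to 13, an L position)
n=27: W (go to 9, an L position)
n=28: L (options 14(W), 21(W), 24(W), 26(W), 27(W) are all W)
n=29: W (go to 28, an L position)
n=30: W (go to 25, an L position)
n=31: L (sole option 30(W) is W)
n=32: W (go to 16, an L position)
n=33: W (go to 11, an L position)
n=34: L (options 17(W), 32(W), 33(W) are all W)
n=35: W (go to 28, an L position)
n=36: W (go to 34, an L position)
n=37: L (sole option 36(W) is W)
The losing starting values of n are exactly the entries labelled L in this table (15 of them).

0, 2, 5, 7, 9, 11, 13, 16, 19, 23, 25, 28, 31, 34, 37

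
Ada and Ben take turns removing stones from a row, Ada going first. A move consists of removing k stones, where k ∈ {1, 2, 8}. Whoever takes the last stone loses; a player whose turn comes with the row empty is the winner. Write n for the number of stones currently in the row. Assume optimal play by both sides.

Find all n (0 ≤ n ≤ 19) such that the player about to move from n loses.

1, 4, 7, 10, 13, 16, 19

Classify positions by backward induction: terminal positions (no move available) are W. From any other position, the mover wins iff some move reaches an L.
n=0: no move; the opponent has just taken the last stone and therefore loses → W
n=1: →0(W) only, which is W, so L
n=2: →1(L), so W
n=3: →1(L), so W
n=4: →3(W), 2(W) — all W, so L
n=5: →4(L), so W
n=6: →4(L), so W
n=7: →6(W), 5(W) — all W, so L
n=8: →7(L), so W
n=9: →7(L), so W
n=10: →9(W), 8(W), 2(W) — all W, so L
n=11: →10(L), so W
n=12: →10(L), so W
n=13: →12(W), 11(W), 5(W) — all W, so L
n=14: →13(L), so W
n=15: →13(L), so W
n=16: →15(W), 14(W), 8(W) — all W, so L
n=17: →16(L), so W
n=18: →16(L), so W
n=19: →18(W), 17(W), 11(W) — all W, so L
The losing starting values of n are exactly the entries labelled L in this table (7 of them).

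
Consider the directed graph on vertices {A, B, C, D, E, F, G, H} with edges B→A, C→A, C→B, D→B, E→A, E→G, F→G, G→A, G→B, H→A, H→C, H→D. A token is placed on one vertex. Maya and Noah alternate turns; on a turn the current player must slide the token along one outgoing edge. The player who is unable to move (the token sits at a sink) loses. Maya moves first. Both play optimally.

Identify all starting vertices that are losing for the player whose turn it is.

A, D, F

Label each position W (a win for the player to move) or L (a loss). A position with no legal move is L; any other position is W exactly when some move reaches an L, and L when every move reaches a W.
Every edge goes from a vertex to one that appears earlier in the order A, B, G, D, C, E, F, H, so processing vertices in that order labels each vertex after all of its successors.
A: no outgoing edge → L
B: W (go to A, an L position)
G: W (go to A, an L position)
D: L (sole option B(W) is W)
C: W (go to A, an L position)
E: W (go to A, an L position)
F: L (sole option G(W) is W)
H: W (go to D, an L position)
Reading off the rows marked L gives the requested list; there are 3 such vertices.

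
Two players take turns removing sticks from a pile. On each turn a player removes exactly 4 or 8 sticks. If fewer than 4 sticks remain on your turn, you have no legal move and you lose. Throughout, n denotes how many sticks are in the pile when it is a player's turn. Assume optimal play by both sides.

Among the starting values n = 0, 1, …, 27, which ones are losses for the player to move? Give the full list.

0, 1, 2, 3, 12, 13, 14, 15, 24, 25, 26, 27

Positions with no move are L. A position that does have a move is losing for the player to move precisely when every available move leads to a winning position for the opponent. Fill in the labels:
n=0: no move → L
n=1: no move → L
n=2: no move → L
n=3: no move → L
n=4: →0(L), so W
n=5: →1(L), so W
n=6: →2(L), so W
n=7: →3(L), so W
n=8: →0(L), so W
n=9: →1(L), so W
n=10: →2(L), so W
n=11: →3(L), so W
n=12: →8(W), 4(W) — all W, so L
n=13: →9(W), 5(W) — all W, so L
n=14: →10(W), 6(W) — all W, so L
n=15: →11(W), 7(W) — all W, so L
n=16: →12(L), so W
n=17: →13(L), so W
n=18: →14(L), so W
n=19: →15(L), so W
n=20: →12(L), so W
n=21: →13(L), so W
n=22: →14(L), so W
n=23: →15(L), so W
n=24: →20(W), 16(W) — all W, so L
n=25: →21(W), 17(W) — all W, so L
n=26: →22(W), 18(W) — all W, so L
n=27: →23(W), 19(W) — all W, so L
The losing starting values of n are exactly the entries labelled L in this table (12 of them).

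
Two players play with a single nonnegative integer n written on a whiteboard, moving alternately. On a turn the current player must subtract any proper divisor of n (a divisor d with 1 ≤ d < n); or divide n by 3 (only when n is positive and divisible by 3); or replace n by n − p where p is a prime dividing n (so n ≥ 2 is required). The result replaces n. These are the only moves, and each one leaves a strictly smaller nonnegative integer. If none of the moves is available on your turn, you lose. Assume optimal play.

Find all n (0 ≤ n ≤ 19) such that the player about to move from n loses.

0, 1, 4, 9, 14

Work bottom-up. With no move the player to move loses. Otherwise the position is W if at least one move leads to an L position for the opponent, and L if every move leads to a W.
n=0: no move → L
n=1: no move → L
n=2: can move to 0, which is L ⇒ W
n=3: can move to 0, which is L ⇒ W
n=4: moves to 2(W), 3(W); every one is W ⇒ L
n=5: can move to 0, which is L ⇒ W
n=6: can move to 4, which is L ⇒ W
n=7: can move to 0, which is L ⇒ W
n=8: can move to 4, which is L ⇒ W
n=9: moves to 3(W), 6(W), 8(W); every one is W ⇒ L
n=10: can move to 9, which is L ⇒ W
n=11: can move to 0, which is L ⇒ W
n=12: can move to 4, which is L ⇒ W
n=13: can move to 0, which is L ⇒ W
n=14: moves to 7(W), 12(W), 13(W); every one is W ⇒ L
n=15: can move to 14, which is L ⇒ W
n=16: can move to 14, which is L ⇒ W
n=17: can move to 0, which is L ⇒ W
n=18: can move to 9, which is L ⇒ W
n=19: can move to 0, which is L ⇒ W
The losing starting values of n are exactly the entries labelled L in this table (5 of them).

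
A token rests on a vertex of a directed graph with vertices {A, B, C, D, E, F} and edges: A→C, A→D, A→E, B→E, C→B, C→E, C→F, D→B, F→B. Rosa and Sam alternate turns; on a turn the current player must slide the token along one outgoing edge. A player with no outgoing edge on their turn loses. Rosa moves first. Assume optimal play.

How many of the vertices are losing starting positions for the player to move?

Label each position W (a win for the player to move) or L (a loss). A position with no legal move is L; any other position is W exactly when some move reaches an L, and L when every move reaches a W.
Every edge goes from a vertex to one that appears earlier in the order E, B, F, D, C, A, so processing vertices in that order labels each vertex after all of its successors.
E: no outgoing edge → L
B: →E(L), so W
F: →B(W) only, which is W, so L
D: →B(W) only, which is W, so L
C: →F(L), so W
A: →D(L), so W
The L vertices are D, E, F; that is 3 in all.

3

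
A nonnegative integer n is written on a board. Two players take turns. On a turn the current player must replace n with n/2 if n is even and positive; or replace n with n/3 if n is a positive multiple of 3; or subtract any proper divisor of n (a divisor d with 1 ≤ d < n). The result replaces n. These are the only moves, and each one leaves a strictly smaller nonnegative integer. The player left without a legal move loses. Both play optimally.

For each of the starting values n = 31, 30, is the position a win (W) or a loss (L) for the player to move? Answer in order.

31: L, 30: W

Label each position W (a win for the player to move) or L (a loss). A position with no legal move is L; any other position is W exactly when some move reaches an L, and L when every move reaches a W.
n=0: no move → L
n=1: no move → L
n=2: W (go to 1, an L position)
n=3: W (go to 1, an L position)
n=4: L (options 2(W), 3(W) are all W)
n=5: W (go to 4, an L position)
n=6: W (go to 4, an L position)
n=7: L (sole option 6(W) is W)
n=8: W (go to 4, an L position)
n=9: L (options 3(W), 6(W), 8(W) are all W)
n=10: W (go to 9, an L position)
n=11: L (sole option 10(W) is W)
n=12: W (go to 4, an L position)
n=13: L (sole option 12(W) is W)
n=14: W (go to 7, an L position)
n=15: L (options 5(W), 10(W), 12(W), 14(W) are all W)
n=16: W (go to 15, an L position)
n=17: L (sole option 16(W) is W)
n=18: W (go to 9, an L position)
n=19: L (sole option 18(W) is W)
n=20: W (go to 15, an L position)
n=21: W (go to 7, an L position)
n=22: W (go to 11, an L position)
n=23: L (sole option 22(W) is W)
n=24: W (go to 23, an L position)
n=25: L (options 20(W), 24(W) are all W)
n=26: W (go to 13, an L position)
n=27: W (go to 9, an L position)
n=28: L (options 14(W), 21(W), 24(W), 26(W), 27(W) are all W)
n=29: W (go to 28, an L position)
n=30: W (go to 15, an L position)
n=31: L (sole option 30(W) is W)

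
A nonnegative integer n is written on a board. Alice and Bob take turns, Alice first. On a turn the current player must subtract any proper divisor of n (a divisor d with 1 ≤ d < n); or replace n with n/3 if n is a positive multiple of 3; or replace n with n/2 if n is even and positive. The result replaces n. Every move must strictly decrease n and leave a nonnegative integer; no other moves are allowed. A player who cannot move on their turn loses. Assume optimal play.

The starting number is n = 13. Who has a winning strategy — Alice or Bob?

Bob wins.

Positions with no move are L. A position that does have a move is losing for the player to move precisely when every available move leads to a winning position for the opponent. Fill in the labels:
n=0: no move → L
n=1: no move → L
n=2: reaches L-position 1 → W
n=3: reaches L-position 1 → W
n=4: only reaches 2(W), 3(W), all W → L
n=5: reaches L-position 4 → W
n=6: reaches L-position 4 → W
n=7: only reaches 6(W), which is W → L
n=8: reaches L-position 4 → W
n=9: only reaches 3(W), 6(W), 8(W), all W → L
n=10: reaches L-position 9 → W
n=11: only reaches 10(W), which is W → L
n=12: reaches L-position 4 → W
n=13: only reaches 12(W), which is W → L
The starting position 13 is L: whatever Alice does, the opponent receives a W position.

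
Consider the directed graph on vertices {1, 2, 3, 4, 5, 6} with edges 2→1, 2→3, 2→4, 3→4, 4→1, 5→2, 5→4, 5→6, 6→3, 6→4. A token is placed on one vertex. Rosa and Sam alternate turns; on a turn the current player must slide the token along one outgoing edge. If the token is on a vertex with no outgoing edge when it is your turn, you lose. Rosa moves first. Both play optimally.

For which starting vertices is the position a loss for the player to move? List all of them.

1, 3, 5

Use the standard recursion: the mover loses at a terminal position; elsewhere, the mover wins exactly when some move hands the opponent an L position.
Every edge goes from a vertex to one that appears earlier in the order 1, 4, 3, 2, 6, 5, so processing vertices in that order labels each vertex after all of its successors.
1: no outgoing edge → L
4: can move to 1, which is L ⇒ W
3: the only move is to 4(W), a W ⇒ L
2: can move to 3, which is L ⇒ W
6: can move to 3, which is L ⇒ W
5: moves to 6(W), 2(W), 4(W); every one is W ⇒ L
Reading off the rows marked L gives the requested list; there are 3 such vertices.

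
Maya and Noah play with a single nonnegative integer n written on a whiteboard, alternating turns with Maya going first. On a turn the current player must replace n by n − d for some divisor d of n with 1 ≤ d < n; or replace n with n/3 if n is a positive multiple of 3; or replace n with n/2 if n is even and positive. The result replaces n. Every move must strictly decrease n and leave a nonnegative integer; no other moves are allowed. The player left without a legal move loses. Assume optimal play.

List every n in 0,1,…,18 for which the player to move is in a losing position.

Label each position W (a win for the player to move) or L (a loss). A position with no legal move is L; any other position is W exactly when some move reaches an L, and L when every move reaches a W.
n=0: no move → L
n=1: no move → L
n=2: can move to 1, which is L ⇒ W
n=3: can move to 1, which is L ⇒ W
n=4: moves to 2(W), 3(W); every one is W ⇒ L
n=5: can move to 4, which is L ⇒ W
n=6: can move to 4, which is L ⇒ W
n=7: the only move is to 6(W), a W ⇒ L
n=8: can move to 4, which is L ⇒ W
n=9: moves to 3(W), 6(W), 8(W); every one is W ⇒ L
n=10: can move to 9, which is L ⇒ W
n=11: the only move is to 10(W), a W ⇒ L
n=12: can move to 4, which is L ⇒ W
n=13: the only move is to 12(W), a W ⇒ L
n=14: can move to 7, which is L ⇒ W
n=15: moves to 5(W), 10(W), 12(W), 14(W); every one is W ⇒ L
n=16: can move to 15, which is L ⇒ W
n=17: the only move is to 16(W), a W ⇒ L
n=18: can move to 9, which is L ⇒ W
The losing starting values of n are exactly the entries labelled L in this table (9 of them).

0, 1, 4, 7, 9, 11, 13, 15, 17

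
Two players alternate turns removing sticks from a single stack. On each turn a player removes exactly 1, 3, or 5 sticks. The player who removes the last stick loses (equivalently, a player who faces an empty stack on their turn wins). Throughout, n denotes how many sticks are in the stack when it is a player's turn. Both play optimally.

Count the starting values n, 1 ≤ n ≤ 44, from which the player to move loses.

Build the W/L table. Terminal = W. A non-terminal position is W if it has a move to some L; otherwise it is L.
n=0: no move; the opponent has just taken the last stick and therefore loses → W
n=1: only reaches 0(W), which is W → L
n=2: reaches L-position 1 → W
n=3: only reaches 2(W), 0(W), all W → L
n=4: reaches L-position 3 → W
n=5: only reaches 4(W), 2(W), 0(W), all W → L
n=6: reaches L-position 5 → W
n=7: only reaches 6(W), 4(W), 2(W), all W → L
n=8: reaches L-position 7 → W
n=9: only reaches 8(W), 6(W), 4(W), all W → L
n=10: reaches L-position 9 → W
n=11: only reaches 10(W), 8(W), 6(W), all W → L
n=12: reaches L-position 11 → W
n=13: only reaches 12(W), 10(W), 8(W), all W → L
n=14: reaches L-position 13 → W
n=15: only reaches 14(W), 12(W), 10(W), all W → L
n=16: reaches L-position 15 → W
n=17: only reaches 16(W), 14(W), 12(W), all W → L
n=18: reaches L-position 17 → W
n=19: only reaches 18(W), 16(W), 14(W), all W → L
n=20: reaches L-position 19 → W
n=21: only reaches 20(W), 18(W), 16(W), all W → L
n=22: reaches L-position 21 → W
n=23: only reaches 22(W), 20(W), 18(W), all W → L
n=24: reaches L-position 23 → W
n=25: only reaches 24(W), 22(W), 20(W), all W → L
n=26: reaches L-position 25 → W
n=27: only reaches 26(W), 24(W), 22(W), all W → L
n=28: reaches L-position 27 → W
n=29: only reaches 28(W), 26(W), 24(W), all W → L
n=30: reaches L-position 29 → W
n=31: only reaches 30(W), 28(W), 26(W), all W → L
n=32: reaches L-position 31 → W
n=33: only reaches 32(W), 30(W), 28(W), all W → L
n=34: reaches L-position 33 → W
n=35: only reaches 34(W), 32(W), 30(W), all W → L
n=36: reaches L-position 35 → W
n=37: only reaches 36(W), 34(W), 32(W), all W → L
n=38: reaches L-position 37 → W
n=39: only reaches 38(W), 36(W), 34(W), all W → L
n=40: reaches L-position 39 → W
n=41: only reaches 40(W), 38(W), 36(W), all W → L
n=42: reaches L-position 41 → W
n=43: only reaches 42(W), 40(W), 38(W), all W → L
n=44: reaches L-position 43 → W
L entries with 1 ≤ n ≤ 44 (the range starts at n=1): n = 1, 3, 5, 7, 9, 11, 13, 15, 17, 19, 21, 23, 25, 27, 29, 31, 33, 35, 37, 39, 41, 43; that makes 22.

22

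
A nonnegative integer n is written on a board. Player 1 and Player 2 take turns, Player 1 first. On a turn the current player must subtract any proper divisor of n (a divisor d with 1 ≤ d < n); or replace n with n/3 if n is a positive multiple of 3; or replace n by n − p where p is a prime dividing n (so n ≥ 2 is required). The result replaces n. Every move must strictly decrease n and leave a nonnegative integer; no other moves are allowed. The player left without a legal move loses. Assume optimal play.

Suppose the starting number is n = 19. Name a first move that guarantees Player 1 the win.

Label each position W (a win for the player to move) or L (a loss). A position with no legal move is L; any other position is W exactly when some move reaches an L, and L when every move reaches a W.
n=0: no move → L
n=1: no move → L
n=2: →0(L), so W
n=3: →0(L), so W
n=4: →2(W), 3(W) — all W, so L
n=5: →0(L), so W
n=6: →4(L), so W
n=7: →0(L), so W
n=8: →4(L), so W
n=9: →3(W), 6(W), 8(W) — all W, so L
n=10: →9(L), so W
n=11: →0(L), so W
n=12: →4(L), so W
n=13: →0(L), so W
n=14: →7(W), 12(W), 13(W) — all W, so L
n=15: →14(L), so W
n=16: →14(L), so W
n=17: →0(L), so W
n=18: →9(L), so W
n=19: →0(L), so W
From 19, the L positions reachable in one move are: 0.

Move to 0.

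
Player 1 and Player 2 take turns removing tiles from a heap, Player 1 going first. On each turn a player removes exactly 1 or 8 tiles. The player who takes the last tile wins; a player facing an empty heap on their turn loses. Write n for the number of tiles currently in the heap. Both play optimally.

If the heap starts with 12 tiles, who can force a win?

Player 1 wins.

Compute win/loss labels from the base case upward. A position with no move is L. Any other position is W if it can reach an L in one move, else L.
n=0: no move → L
n=1: reaches L-position 0 → W
n=2: only reaches 1(W), which is W → L
n=3: reaches L-position 2 → W
n=4: only reaches 3(W), which is W → L
n=5: reaches L-position 4 → W
n=6: only reaches 5(W), which is W → L
n=7: reaches L-position 6 → W
n=8: reaches L-position 0 → W
n=9: only reaches 8(W), 1(W), all W → L
n=10: reaches L-position 9 → W
n=11: only reaches 10(W), 3(W), all W → L
n=12: reaches L-position 11 → W
The starting position 12 is W: Player 1 should remove 1, leaving 11, handing over an L position.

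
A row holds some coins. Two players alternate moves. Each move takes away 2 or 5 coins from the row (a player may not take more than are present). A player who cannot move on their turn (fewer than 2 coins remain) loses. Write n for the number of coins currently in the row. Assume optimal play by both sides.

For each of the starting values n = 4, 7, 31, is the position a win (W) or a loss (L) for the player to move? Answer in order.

4: L, 7: L, 31: W

Use the standard recursion: the mover loses at a terminal position; elsewhere, the mover wins exactly when some move hands the opponent an L position.
n=0: no move → L
n=1: no move → L
n=2: W (go to 0, an L position)
n=3: W (go to 1, an L position)
n=4: L (sole option 2(W) is W)
n=5: W (go to 0, an L position)
n=6: W (go to 4, an L position)
n=7: L (options 5(W), 2(W) are all W)
n=8: L (options 6(W), 3(W) are all W)
n=9: W (go to 7, an L position)
n=10: W (go to 8, an L position)
n=11: L (options 9(W), 6(W) are all W)
n=12: W (go to 7, an L position)
n=13: W (go to 11, an L position)
n=14: L (options 12(W), 9(W) are all W)
n=15: L (options 13(W), 10(W) are all W)
n=16: W (go to 14, an L position)
n=17: W (go to 15, an L position)
n=18: L (options 16(W), 13(W) are all W)
n=19: W (go to 14, an L position)
n=20: W (go to 18, an L position)
n=21: L (options 19(W), 16(W) are all W)
n=22: L (options 20(W), 17(W) are all W)
n=23: W (go to 21, an L position)
n=24: W (go to 22, an L position)
n=25: L (options 23(W), 20(W) are all W)
n=26: W (go to 21, an L position)
n=27: W (go to 25, an L position)
n=28: L (options 26(W), 23(W) are all W)
n=29: L (options 27(W), 24(W) are all W)
n=30: W (go to 28, an L position)
n=31: W (go to 29, an L position)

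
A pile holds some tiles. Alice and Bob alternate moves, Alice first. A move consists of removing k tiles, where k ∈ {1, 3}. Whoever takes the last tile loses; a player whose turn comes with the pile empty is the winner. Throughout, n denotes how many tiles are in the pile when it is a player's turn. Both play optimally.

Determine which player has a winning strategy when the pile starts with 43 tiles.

Label each position W (a win for the player to move) or L (a loss). A position with no legal move is W; any other position is W exactly when some move reaches an L, and L when every move reaches a W.
n=0: no move; the opponent has just taken the last tile and therefore loses → W
n=1: only reaches 0(W), which is W → L
n=2: reaches L-position 1 → W
n=3: only reaches 2(W), 0(W), all W → L
n=4: reaches L-position 3 → W
n=5: only reaches 4(W), 2(W), all W → L
n=6: reaches L-position 5 → W
n=7: only reaches 6(W), 4(W), all W → L
n=8: reaches L-position 7 → W
n=9: only reaches 8(W), 6(W), all W → L
n=10: reaches L-position 9 → W
n=11: only reaches 10(W), 8(W), all W → L
n=12: reaches L-position 11 → W
n=13: only reaches 12(W), 10(W), all W → L
n=14: reaches L-position 13 → W
n=15: only reaches 14(W), 12(W), all W → L
n=16: reaches L-position 15 → W
n=17: only reaches 16(W), 14(W), all W → L
n=18: reaches L-position 17 → W
n=19: only reaches 18(W), 16(W), all W → L
n=20: reaches L-position 19 → W
n=21: only reaches 20(W), 18(W), all W → L
n=22: reaches L-position 21 → W
n=23: only reaches 22(W), 20(W), all W → L
n=24: reaches L-position 23 → W
n=25: only reaches 24(W), 22(W), all W → L
n=26: reaches L-position 25 → W
n=27: only reaches 26(W), 24(W), all W → L
n=28: reaches L-position 27 → W
n=29: only reaches 28(W), 26(W), all W → L
n=30: reaches L-position 29 → W
n=31: only reaches 30(W), 28(W), all W → L
n=32: reaches L-position 31 → W
n=33: only reaches 32(W), 30(W), all W → L
n=34: reaches L-position 33 → W
n=35: only reaches 34(W), 32(W), all W → L
n=36: reaches L-position 35 → W
n=37: only reaches 36(W), 34(W), all W → L
n=38: reaches L-position 37 → W
n=39: only reaches 38(W), 36(W), all W → L
n=40: reaches L-position 39 → W
n=41: only reaches 40(W), 38(W), all W → L
n=42: reaches L-position 41 → W
n=43: only reaches 42(W), 40(W), all W → L
Every move from 43 reaches a W position, so the mover loses.

Bob wins.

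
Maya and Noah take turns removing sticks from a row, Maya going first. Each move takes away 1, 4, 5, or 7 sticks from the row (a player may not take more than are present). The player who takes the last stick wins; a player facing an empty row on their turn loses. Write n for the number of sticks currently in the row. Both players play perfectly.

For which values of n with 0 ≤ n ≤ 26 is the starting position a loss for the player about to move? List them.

Positions with no move are L. A position that does have a move is losing for the player to move precisely when every available move leads to a winning position for the opponent. Fill in the labels:
n=0: no move → L
n=1: can move to 0, which is L ⇒ W
n=2: the only move is to 1(W), a W ⇒ L
n=3: can move to 2, which is L ⇒ W
n=4: can move to 0, which is L ⇒ W
n=5: can move to 0, which is L ⇒ W
n=6: can move to 2, which is L ⇒ W
n=7: can move to 2, which is L ⇒ W
n=8: moves to 7(W), 4(W), 3(W), 1(W); every one is W ⇒ L
n=9: can move to 8, which is L ⇒ W
n=10: moves to 9(W), 6(W), 5(W), 3(W); every one is W ⇒ L
n=11: can move to 10, which is L ⇒ W
n=12: can move to 8, which is L ⇒ W
n=13: can move to 8, which is L ⇒ W
n=14: can move to 10, which is L ⇒ W
n=15: can move to 10, which is L ⇒ W
n=16: moves to 15(W), 12(W), 11(W), 9(W); every one is W ⇒ L
n=17: can move to 16, which is L ⇒ W
n=18: moves to 17(W), 14(W), 13(W), 11(W); every one is W ⇒ L
n=19: can move to 18, which is L ⇒ W
n=20: can move to 16, which is L ⇒ W
n=21: can move to 16, which is L ⇒ W
n=22: can move to 18, which is L ⇒ W
n=23: can move to 18, which is L ⇒ W
n=24: moves to 23(W), 20(W), 19(W), 17(W); every one is W ⇒ L
n=25: can move to 24, which is L ⇒ W
n=26: moves to 25(W), 22(W), 21(W), 19(W); every one is W ⇒ L
The losing starting values of n are exactly the entries labelled L in this table (8 of them).

0, 2, 8, 10, 16, 18, 24, 26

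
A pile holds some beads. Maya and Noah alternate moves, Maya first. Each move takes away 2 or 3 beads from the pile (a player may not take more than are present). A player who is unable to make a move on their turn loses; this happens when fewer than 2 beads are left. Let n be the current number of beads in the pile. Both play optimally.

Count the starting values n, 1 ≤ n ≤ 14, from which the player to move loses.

5

Build the W/L table. Terminal = L. A non-terminal position is W if it has a move to some L; otherwise it is L.
n=0: no move → L
n=1: no move → L
n=2: W (go to 0, an L position)
n=3: W (go to 1, an L position)
n=4: W (go to 1, an L position)
n=5: L (options 3(W), 2(W) are all W)
n=6: L (options 4(W), 3(W) are all W)
n=7: W (go to 5, an L position)
n=8: W (go to 6, an L position)
n=9: W (go to 6, an L position)
n=10: L (options 8(W), 7(W) are all W)
n=11: L (options 9(W), 8(W) are all W)
n=12: W (go to 10, an L position)
n=13: W (go to 11, an L position)
n=14: W (go to 11, an L position)
L entries with 1 ≤ n ≤ 14 (n=0 is outside the asked range and is not counted): n = 1, 5, 6, 10, 11; that makes 5.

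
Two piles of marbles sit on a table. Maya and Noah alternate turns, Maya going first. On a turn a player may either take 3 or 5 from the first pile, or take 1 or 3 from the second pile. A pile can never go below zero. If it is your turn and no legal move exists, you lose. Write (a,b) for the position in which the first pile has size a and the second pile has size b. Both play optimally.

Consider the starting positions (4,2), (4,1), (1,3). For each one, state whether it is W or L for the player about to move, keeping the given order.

Positions with no move are L. A position that does have a move is losing for the player to move precisely when every available move leads to a winning position for the opponent. Fill in the labels:
No move ever increases a pile, so every position that can arise here has a ≤ 4 and b ≤ 3; it is enough to label the cells with 0 ≤ a ≤ 4 and 0 ≤ b ≤ 3.
Every move lowers a or b (never raises either), so fill the grid row by row in increasing a, and left to right within a row: each cell's successors are then already labelled.
      b=0  b=1  b=2  b=3
a=0:    L    W    L    W
a=1:    L    W    L    W
a=2:    L    W    L    W
a=3:    W    L    W    L
a=4:    W    L    W    L
Cells with no legal move (terminal, hence L): (0,0), (1,0), (2,0).
The remaining L cells, each justified by listing all of its moves:
(0,2): →(0,1)(W) only, which is W, so L
(1,2): →(1,1)(W) only, which is W, so L
(2,2): →(2,1)(W) only, which is W, so L
(3,1): →(0,1)(W), (3,0)(W) — all W, so L
(3,3): →(0,3)(W), (3,2)(W), (3,0)(W) — all W, so L
(4,1): →(1,1)(W), (4,0)(W) — all W, so L
(4,3): →(1,3)(W), (4,2)(W), (4,0)(W) — all W, so L
Every other cell has at least one move into one of the L cells above, so it is W.
(4,2): the move to (1,2) reaches an L cell, so W
(4,1): one of the L cells justified above, so L
(1,3): the move to (1,2) reaches an L cell, so W

(4,2): W, (4,1): L, (1,3): W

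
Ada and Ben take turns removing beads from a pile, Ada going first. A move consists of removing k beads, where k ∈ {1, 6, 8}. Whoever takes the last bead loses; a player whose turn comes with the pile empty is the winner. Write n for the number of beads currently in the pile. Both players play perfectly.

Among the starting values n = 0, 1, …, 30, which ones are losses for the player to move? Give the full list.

Build the W/L table. Terminal = W. A non-terminal position is W if it has a move to some L; otherwise it is L.
n=0: no move; the opponent has just taken the last bead and therefore loses → W
n=1: the only move is to 0(W), a W ⇒ L
n=2: can move to 1, which is L ⇒ W
n=3: the only move is to 2(W), a W ⇒ L
n=4: can move to 3, which is L ⇒ W
n=5: the only move is to 4(W), a W ⇒ L
n=6: can move to 5, which is L ⇒ W
n=7: can move to 1, which is L ⇒ W
n=8: moves to 7(W), 2(W), 0(W); every one is W ⇒ L
n=9: can move to 8, which is L ⇒ W
n=10: moves to 9(W), 4(W), 2(W); every one is W ⇒ L
n=11: can move to 10, which is L ⇒ W
n=12: moves to 11(W), 6(W), 4(W); every one is W ⇒ L
n=13: can move to 12, which is L ⇒ W
n=14: can move to 8, which is L ⇒ W
n=15: moves to 14(W), 9(W), 7(W); every one is W ⇒ L
n=16: can move to 15, which is L ⇒ W
n=17: moves to 16(W), 11(W), 9(W); every one is W ⇒ L
n=18: can move to 17, which is L ⇒ W
n=19: moves to 18(W), 13(W), 11(W); every one is W ⇒ L
n=20: can move to 19, which is L ⇒ W
n=21: can move to 15, which is L ⇒ W
n=22: moves to 21(W), 16(W), 14(W); every one is W ⇒ L
n=23: can move to 22, which is L ⇒ W
n=24: moves to 23(W), 18(W), 16(W); every one is W ⇒ L
n=25: can move to 24, which is L ⇒ W
n=26: moves to 25(W), 20(W), 18(W); every one is W ⇒ L
n=27: can move to 26, which is L ⇒ W
n=28: can move to 22, which is L ⇒ W
n=29: moves to 28(W), 23(W), 21(W); every one is W ⇒ L
n=30: can move to 29, which is L ⇒ W
The losing starting values of n are exactly the entries labelled L in this table (13 of them).

1, 3, 5, 8, 10, 12, 15, 17, 19, 22, 24, 26, 29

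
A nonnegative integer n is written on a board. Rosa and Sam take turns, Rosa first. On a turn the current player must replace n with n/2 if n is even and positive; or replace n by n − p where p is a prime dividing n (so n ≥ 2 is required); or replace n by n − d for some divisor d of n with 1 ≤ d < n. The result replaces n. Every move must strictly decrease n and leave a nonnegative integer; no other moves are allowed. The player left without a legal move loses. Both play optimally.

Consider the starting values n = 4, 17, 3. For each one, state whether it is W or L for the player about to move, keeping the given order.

Build the W/L table. Terminal = L. A non-terminal position is W if it has a move to some L; otherwise it is L.
n=0: no move → L
n=1: no move → L
n=2: can move to 0, which is L ⇒ W
n=3: can move to 0, which is L ⇒ W
n=4: moves to 2(W), 3(W); every one is W ⇒ L
n=5: can move to 0, which is L ⇒ W
n=6: can move to 4, which is L ⇒ W
n=7: can move to 0, which is L ⇒ W
n=8: can move to 4, which is L ⇒ W
n=9: moves to 6(W), 8(W); every one is W ⇒ L
n=10: can move to 9, which is L ⇒ W
n=11: can move to 0, which is L ⇒ W
n=12: can move to 9, which is L ⇒ W
n=13: can move to 0, which is L ⇒ W
n=14: moves to 7(W), 12(W), 13(W); every one is W ⇒ L
n=15: can move to 14, which is L ⇒ W
n=16: can move to 14, which is L ⇒ W
n=17: can move to 0, which is L ⇒ W

4: L, 17: W, 3: W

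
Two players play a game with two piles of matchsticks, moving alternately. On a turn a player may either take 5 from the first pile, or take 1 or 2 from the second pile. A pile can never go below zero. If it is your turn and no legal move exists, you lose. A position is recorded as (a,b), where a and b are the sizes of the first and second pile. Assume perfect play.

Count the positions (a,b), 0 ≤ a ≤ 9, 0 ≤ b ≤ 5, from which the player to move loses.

20

Positions with no move are L. A position that does have a move is losing for the player to move precisely when every available move leads to a winning position for the opponent. Fill in the labels:
Every move lowers a or b (never raises either), so fill the grid row by row in increasing a, and left to right within a row: each cell's successors are then already labelled.
      b=0  b=1  b=2  b=3  b=4  b=5
a=0:    L    W    W    L    W    W
a=1:    L    W    W    L    W    W
a=2:    L    W    W    L    W    W
a=3:    L    W    W    L    W    W
a=4:    L    W    W    L    W    W
a=5:    W    L    W    W    L    W
a=6:    W    L    W    W    L    W
a=7:    W    L    W    W    L    W
a=8:    W    L    W    W    L    W
a=9:    W    L    W    W    L    W
Cells with no legal move (terminal, hence L): (0,0), (1,0), (2,0), (3,0), (4,0).
The remaining L cells, each justified by listing all of its moves:
(0,3): →(0,2)(W), (0,1)(W) — all W, so L
(1,3): →(1,2)(W), (1,1)(W) — all W, so L
(2,3): →(2,2)(W), (2,1)(W) — all W, so L
(3,3): →(3,2)(W), (3,1)(W) — all W, so L
(4,3): →(4,2)(W), (4,1)(W) — all W, so L
(5,1): →(0,1)(W), (5,0)(W) — all W, so L
(5,4): →(0,4)(W), (5,3)(W), (5,2)(W) — all W, so L
(6,1): →(1,1)(W), (6,0)(W) — all W, so L
(6,4): →(1,4)(W), (6,3)(W), (6,2)(W) — all W, so L
(7,1): →(2,1)(W), (7,0)(W) — all W, so L
(7,4): →(2,4)(W), (7,3)(W), (7,2)(W) — all W, so L
(8,1): →(3,1)(W), (8,0)(W) — all W, so L
(8,4): →(3,4)(W), (8,3)(W), (8,2)(W) — all W, so L
(9,1): →(4,1)(W), (9,0)(W) — all W, so L
(9,4): →(4,4)(W), (9,3)(W), (9,2)(W) — all W, so L
Every other cell has at least one move into one of the L cells above, so it is W.
L cells per row: a=0: 2, a=1: 2, a=2: 2, a=3: 2, a=4: 2, a=5: 2, a=6: 2, a=7: 2, a=8: 2, a=9: 2; total 20.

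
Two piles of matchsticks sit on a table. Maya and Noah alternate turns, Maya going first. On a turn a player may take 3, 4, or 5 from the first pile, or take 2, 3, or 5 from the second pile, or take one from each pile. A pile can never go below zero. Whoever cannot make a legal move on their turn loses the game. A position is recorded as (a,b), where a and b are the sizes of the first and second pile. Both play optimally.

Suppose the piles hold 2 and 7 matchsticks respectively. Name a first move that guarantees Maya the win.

Move to (2,4).

Use the standard recursion: the mover loses at a terminal position; elsewhere, the mover wins exactly when some move hands the opponent an L position.
No move ever increases a pile, so every position that can arise here has a ≤ 2 and b ≤ 7; it is enough to label the cells with 0 ≤ a ≤ 2 and 0 ≤ b ≤ 7.
Every move lowers a or b (never raises either), so fill the grid row by row in increasing a, and left to right within a row: each cell's successors are then already labelled.
      b=0  b=1  b=2  b=3  b=4  b=5  b=6  b=7
a=0:    L    L    W    W    W    W    W    L
a=1:    L    W    W    W    L    W    W    W
a=2:    L    W    W    W    L    W    W    W
Cells with no legal move (terminal, hence L): (0,0), (0,1), (1,0), (2,0).
The remaining L cells, each justified by listing all of its moves:
(0,7): moves to (0,5)(W), (0,4)(W), (0,2)(W); every one is W ⇒ L
(1,4): moves to (1,2)(W), (1,1)(W), (0,3)(W); every one is W ⇒ L
(2,4): moves to (2,2)(W), (2,1)(W), (1,3)(W); every one is W ⇒ L
Every other cell has at least one move into one of the L cells above, so it is W.
From (2,7), the L positions reachable in one move are: (2,4).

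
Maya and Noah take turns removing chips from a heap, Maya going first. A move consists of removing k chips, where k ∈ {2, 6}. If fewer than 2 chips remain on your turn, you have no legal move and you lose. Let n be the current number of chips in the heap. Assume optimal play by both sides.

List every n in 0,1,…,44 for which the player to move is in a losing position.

0, 1, 4, 5, 8, 9, 12, 13, 16, 17, 20, 21, 24, 25, 28, 29, 32, 33, 36, 37, 40, 41, 44

Compute win/loss labels from the base case upward. A position with no move is L. Any other position is W if it can reach an L in one move, else L.
n=0: no move → L
n=1: no move → L
n=2: can move to 0, which is L ⇒ W
n=3: can move to 1, which is L ⇒ W
n=4: the only move is to 2(W), a W ⇒ L
n=5: the only move is to 3(W), a W ⇒ L
n=6: can move to 4, which is L ⇒ W
n=7: can move to 5, which is L ⇒ W
n=8: moves to 6(W), 2(W); every one is W ⇒ L
n=9: moves to 7(W), 3(W); every one is W ⇒ L
n=10: can move to 8, which is L ⇒ W
n=11: can move to 9, which is L ⇒ W
n=12: moves to 10(W), 6(W); every one is W ⇒ L
n=13: moves to 11(W), 7(W); every one is W ⇒ L
n=14: can move to 12, which is L ⇒ W
n=15: can move to 13, which is L ⇒ W
n=16: moves to 14(W), 10(W); every one is W ⇒ L
n=17: moves to 15(W), 11(W); every one is W ⇒ L
n=18: can move to 16, which is L ⇒ W
n=19: can move to 17, which is L ⇒ W
n=20: moves to 18(W), 14(W); every one is W ⇒ L
n=21: moves to 19(W), 15(W); every one is W ⇒ L
n=22: can move to 20, which is L ⇒ W
n=23: can move to 21, which is L ⇒ W
n=24: moves to 22(W), 18(W); every one is W ⇒ L
n=25: moves to 23(W), 19(W); every one is W ⇒ L
n=26: can move to 24, which is L ⇒ W
n=27: can move to 25, which is L ⇒ W
n=28: moves to 26(W), 22(W); every one is W ⇒ L
n=29: moves to 27(W), 23(W); every one is W ⇒ L
n=30: can move to 28, which is L ⇒ W
n=31: can move to 29, which is L ⇒ W
n=32: moves to 30(W), 26(W); every one is W ⇒ L
n=33: moves to 31(W), 27(W); every one is W ⇒ L
n=34: can move to 32, which is L ⇒ W
n=35: can move to 33, which is L ⇒ W
n=36: moves to 34(W), 30(W); every one is W ⇒ L
n=37: moves to 35(W), 31(W); every one is W ⇒ L
n=38: can move to 36, which is L ⇒ W
n=39: can move to 37, which is L ⇒ W
n=40: moves to 38(W), 34(W); every one is W ⇒ L
n=41: moves to 39(W), 35(W); every one is W ⇒ L
n=42: can move to 40, which is L ⇒ W
n=43: can move to 41, which is L ⇒ W
n=44: moves to 42(W), 38(W); every one is W ⇒ L
The losing starting values of n are exactly the entries labelled L in this table (23 of them).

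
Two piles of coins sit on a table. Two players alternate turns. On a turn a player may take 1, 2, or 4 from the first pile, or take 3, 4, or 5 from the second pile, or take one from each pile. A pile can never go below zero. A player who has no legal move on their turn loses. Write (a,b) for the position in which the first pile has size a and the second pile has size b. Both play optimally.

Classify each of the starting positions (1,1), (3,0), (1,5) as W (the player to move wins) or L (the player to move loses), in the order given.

(1,1): W, (3,0): L, (1,5): L

Work bottom-up. With no move the player to move loses. Otherwise the position is W if at least one move leads to an L position for the opponent, and L if every move leads to a W.
No move ever increases a pile, so every position that can arise here has a ≤ 3 and b ≤ 5; it is enough to label the cells with 0 ≤ a ≤ 3 and 0 ≤ b ≤ 5.
Every move lowers a or b (never raises either), so fill the grid row by row in increasing a, and left to right within a row: each cell's successors are then already labelled.
      b=0  b=1  b=2  b=3  b=4  b=5
a=0:    L    L    L    W    W    W
a=1:    W    W    W    W    L    L
a=2:    W    W    W    L    W    W
a=3:    L    L    L    W    W    W
Cells with no legal move (terminal, hence L): (0,0), (0,1), (0,2).
The remaining L cells, each justified by listing all of its moves:
(1,4): moves to (0,4)(W), (1,1)(W), (1,0)(W), (0,3)(W); every one is W ⇒ L
(1,5): moves to (0,5)(W), (1,2)(W), (1,1)(W), (1,0)(W), (0,4)(W); every one is W ⇒ L
(2,3): moves to (1,3)(W), (0,3)(W), (2,0)(W), (1,2)(W); every one is W ⇒ L
(3,0): moves to (2,0)(W), (1,0)(W); every one is W ⇒ L
(3,1): moves to (2,1)(W), (1,1)(W), (2,0)(W); every one is W ⇒ L
(3,2): moves to (2,2)(W), (1,2)(W), (2,1)(W); every one is W ⇒ L
Every other cell has at least one move into one of the L cells above, so it is W.
(1,1): the move to (0,1) reaches an L cell, so W
(3,0): one of the L cells justified above, so L
(1,5): one of the L cells justified above, so L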